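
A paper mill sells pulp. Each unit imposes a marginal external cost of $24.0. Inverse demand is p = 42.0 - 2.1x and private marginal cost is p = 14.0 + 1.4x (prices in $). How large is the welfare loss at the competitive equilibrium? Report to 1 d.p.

DWL = $82.3

Market equilibrium (private): 14.0 + 1.4x = 42.0 - 2.1x → x_m = 8.0000.
Social marginal cost = private MC + MEC = 38.0 + 1.4x.
Set SMC = demand: 38.0 + 1.4x = 42.0 - 2.1x → x* = 1.1429.
Height of the DWL triangle at x_m is SMC(x_m) − demand(x_m) = MEC(x_m) = 24.0000.
DWL = ½ × 6.8571 × 24.0000 = 82.2852.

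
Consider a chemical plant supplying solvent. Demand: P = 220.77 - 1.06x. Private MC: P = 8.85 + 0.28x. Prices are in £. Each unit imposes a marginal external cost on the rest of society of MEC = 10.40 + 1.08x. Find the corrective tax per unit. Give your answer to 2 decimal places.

tax = £100.33 per unit

Social marginal cost = private MC + MEC = 19.25 + 1.36x.
Set SMC = demand: 19.25 + 1.36x = 220.77 - 1.06x → x* = 83.2727.
The Pigouvian tax equals MEC at x*: 10.40 + 1.08×83.2727 = 100.3345.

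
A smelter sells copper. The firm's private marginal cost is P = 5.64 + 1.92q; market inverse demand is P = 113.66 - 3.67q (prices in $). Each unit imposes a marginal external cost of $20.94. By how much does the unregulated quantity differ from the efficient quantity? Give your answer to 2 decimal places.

Market equilibrium (private): 5.64 + 1.92q = 113.66 - 3.67q → q_m = 19.3238.
Social marginal cost = private MC + MEC = 26.58 + 1.92q.
Set SMC = demand: 26.58 + 1.92q = 113.66 - 3.67q → q* = 15.5778.
Gap = |19.3238 − 15.5778| = 3.7460.

3.75 units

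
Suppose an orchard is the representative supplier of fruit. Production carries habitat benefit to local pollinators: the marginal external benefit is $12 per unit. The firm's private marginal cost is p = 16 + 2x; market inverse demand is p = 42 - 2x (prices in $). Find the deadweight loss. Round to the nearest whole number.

DWL = $18

Market equilibrium (private): 16 + 2x = 42 - 2x → x_m = 6.5000.
Social marginal cost = private MC − MEB = 4 + 2x.
Set SMC = demand: 4 + 2x = 42 - 2x → x* = 9.5000.
The welfare-loss triangle has base |x_m − x*| and height MEB(x_m) (the vertical gap between SMC and demand is zero at x* and MEB at x_m).
DWL = ½ × 3.0000 × 12.0000 = 18.0000.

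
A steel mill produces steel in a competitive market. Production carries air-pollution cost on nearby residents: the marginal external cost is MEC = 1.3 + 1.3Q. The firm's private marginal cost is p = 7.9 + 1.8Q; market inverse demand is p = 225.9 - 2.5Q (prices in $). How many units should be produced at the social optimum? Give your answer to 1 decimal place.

Social marginal cost = private MC + MEC = 9.2 + 3.1Q.
Set SMC = demand: 9.2 + 3.1Q = 225.9 - 2.5Q → Q* = 38.6964.

Q* = 38.7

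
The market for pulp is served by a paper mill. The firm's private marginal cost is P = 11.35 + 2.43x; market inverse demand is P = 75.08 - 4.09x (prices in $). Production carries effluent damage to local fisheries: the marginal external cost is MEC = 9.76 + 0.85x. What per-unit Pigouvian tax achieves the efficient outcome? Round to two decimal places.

Social marginal cost = private MC + MEC = 21.11 + 3.28x.
Set SMC = demand: 21.11 + 3.28x = 75.08 - 4.09x → x* = 7.3229.
The Pigouvian tax equals MEC at x*: 9.76 + 0.85×7.3229 = 15.9845.

tax = $15.98 per unit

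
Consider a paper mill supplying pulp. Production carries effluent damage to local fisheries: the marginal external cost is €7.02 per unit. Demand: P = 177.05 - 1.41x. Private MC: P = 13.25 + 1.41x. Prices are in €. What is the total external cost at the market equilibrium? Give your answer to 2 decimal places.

€407.76

Market equilibrium (private): 13.25 + 1.41x = 177.05 - 1.41x → x_m = 58.0851.
Total external cost = MEC × x_m = 7.02 × 58.0851 = 407.7574.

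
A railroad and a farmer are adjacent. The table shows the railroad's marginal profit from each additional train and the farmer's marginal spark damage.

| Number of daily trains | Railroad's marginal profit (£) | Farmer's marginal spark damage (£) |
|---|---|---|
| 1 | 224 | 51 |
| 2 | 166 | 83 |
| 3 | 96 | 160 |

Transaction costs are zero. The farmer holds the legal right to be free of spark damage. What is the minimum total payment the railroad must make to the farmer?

Efficient level: marginal profit ≥ marginal spark damage through level 2, so k* = 2.
With the farmer holding the right, the railroad must at least compensate total damage at k*: 51 + 83 = 134.

£134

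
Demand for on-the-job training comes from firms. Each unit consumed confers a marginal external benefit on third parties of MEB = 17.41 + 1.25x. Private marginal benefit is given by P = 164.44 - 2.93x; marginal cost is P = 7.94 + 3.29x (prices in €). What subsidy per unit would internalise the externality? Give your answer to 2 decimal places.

subsidy = €61.15 per unit

Social marginal benefit = demand + MEB = 181.85 - 1.68x.
Set SMB = MC: 181.85 - 1.68x = 7.94 + 3.29x → x* = 34.9920.
The Pigouvian subsidy equals MEB at x*: 17.41 + 1.25×34.9920 = 61.1500.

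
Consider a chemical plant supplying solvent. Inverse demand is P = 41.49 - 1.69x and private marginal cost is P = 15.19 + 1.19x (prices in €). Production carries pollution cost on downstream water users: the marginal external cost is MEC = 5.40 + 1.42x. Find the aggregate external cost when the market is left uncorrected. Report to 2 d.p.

Market equilibrium (private): 15.19 + 1.19x = 41.49 - 1.69x → x_m = 9.1319.
Total external cost = ∫₀^{x_m} (5.40 + 1.42x) dx = 5.40×9.1319 + ½×1.42×9.1319² = 108.5203.

€108.52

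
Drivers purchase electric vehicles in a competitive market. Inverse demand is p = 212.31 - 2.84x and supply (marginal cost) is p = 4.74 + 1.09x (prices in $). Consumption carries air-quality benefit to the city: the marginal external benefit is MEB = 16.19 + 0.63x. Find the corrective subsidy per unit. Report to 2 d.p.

Social marginal benefit = demand + MEB = 228.50 - 2.21x.
Set SMB = MC: 228.50 - 2.21x = 4.74 + 1.09x → x* = 67.8061.
The Pigouvian subsidy equals MEB at x*: 16.19 + 0.63×67.8061 = 58.9078.

subsidy = $58.91 per unit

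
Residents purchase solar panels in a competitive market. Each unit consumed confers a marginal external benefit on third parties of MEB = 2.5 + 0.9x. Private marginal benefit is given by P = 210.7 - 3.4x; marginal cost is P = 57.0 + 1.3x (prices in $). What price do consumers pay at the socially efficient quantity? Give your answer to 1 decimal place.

Social marginal benefit = demand + MEB = 213.2 - 2.5x.
Set SMB = MC: 213.2 - 2.5x = 57.0 + 1.3x → x* = 41.1053.
Consumer price on the demand curve at x*: 210.7 − 3.4×41.1053 = 70.9420.

P = $70.9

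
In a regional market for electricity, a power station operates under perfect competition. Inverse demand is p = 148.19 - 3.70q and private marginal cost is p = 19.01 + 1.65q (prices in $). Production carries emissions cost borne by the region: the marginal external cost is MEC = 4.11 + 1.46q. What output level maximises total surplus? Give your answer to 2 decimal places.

Social marginal cost = private MC + MEC = 23.12 + 3.11q.
Set SMC = demand: 23.12 + 3.11q = 148.19 - 3.70q → q* = 18.3656.

q* = 18.37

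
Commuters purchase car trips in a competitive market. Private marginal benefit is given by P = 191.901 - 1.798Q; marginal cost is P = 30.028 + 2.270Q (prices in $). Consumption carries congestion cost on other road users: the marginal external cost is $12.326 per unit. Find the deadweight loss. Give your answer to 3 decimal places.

Market equilibrium (private): 30.028 + 2.270Q = 191.901 - 1.798Q → Q_m = 39.7918.
Social marginal benefit = demand − MEC = 179.575 - 1.798Q.
Set SMB = MC: 179.575 - 1.798Q = 30.028 + 2.270Q → Q* = 36.7618.
Height of the DWL triangle at Q_m is MC(Q_m) − SMB(Q_m) = MEC(Q_m) = 12.3260.
DWL = ½ × 3.0300 × 12.3260 = 18.6739.

DWL = $18.674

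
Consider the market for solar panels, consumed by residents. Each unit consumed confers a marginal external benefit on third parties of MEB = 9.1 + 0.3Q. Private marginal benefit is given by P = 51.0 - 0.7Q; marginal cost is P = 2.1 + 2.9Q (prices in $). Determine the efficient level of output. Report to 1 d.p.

Social marginal benefit = demand + MEB = 60.1 - 0.4Q.
Set SMB = MC: 60.1 - 0.4Q = 2.1 + 2.9Q → Q* = 17.5758.

Q* = 17.6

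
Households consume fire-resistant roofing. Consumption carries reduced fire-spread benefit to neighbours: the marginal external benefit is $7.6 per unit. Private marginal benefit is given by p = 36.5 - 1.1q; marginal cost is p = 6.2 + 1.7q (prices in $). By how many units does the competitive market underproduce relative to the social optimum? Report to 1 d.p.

2.7 units

Market equilibrium (private): 6.2 + 1.7q = 36.5 - 1.1q → q_m = 10.8214.
Social marginal benefit = demand + MEB = 44.1 - 1.1q.
Set SMB = MC: 44.1 - 1.1q = 6.2 + 1.7q → q* = 13.5357.
Gap = |10.8214 − 13.5357| = 2.7143.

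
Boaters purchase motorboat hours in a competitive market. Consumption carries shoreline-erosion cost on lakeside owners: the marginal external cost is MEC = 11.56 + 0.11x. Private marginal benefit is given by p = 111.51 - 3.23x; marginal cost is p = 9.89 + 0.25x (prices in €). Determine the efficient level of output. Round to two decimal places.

x* = 25.09

Social marginal benefit = demand − MEC = 99.95 - 3.34x.
Set SMB = MC: 99.95 - 3.34x = 9.89 + 0.25x → x* = 25.0864.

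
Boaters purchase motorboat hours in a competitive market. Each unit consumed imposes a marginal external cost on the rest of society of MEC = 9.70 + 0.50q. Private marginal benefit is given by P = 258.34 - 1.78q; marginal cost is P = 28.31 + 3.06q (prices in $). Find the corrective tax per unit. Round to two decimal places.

tax = $30.33 per unit

Social marginal benefit = demand − MEC = 248.64 - 2.28q.
Set SMB = MC: 248.64 - 2.28q = 28.31 + 3.06q → q* = 41.2603.
The Pigouvian tax equals MEC at q*: 9.70 + 0.50×41.2603 = 30.3302.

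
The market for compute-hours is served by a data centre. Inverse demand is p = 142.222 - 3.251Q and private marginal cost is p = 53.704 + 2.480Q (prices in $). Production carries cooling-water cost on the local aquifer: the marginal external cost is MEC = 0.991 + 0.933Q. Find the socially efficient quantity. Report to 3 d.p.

Social marginal cost = private MC + MEC = 54.695 + 3.413Q.
Set SMC = demand: 54.695 + 3.413Q = 142.222 - 3.251Q → Q* = 13.1343.

Q* = 13.134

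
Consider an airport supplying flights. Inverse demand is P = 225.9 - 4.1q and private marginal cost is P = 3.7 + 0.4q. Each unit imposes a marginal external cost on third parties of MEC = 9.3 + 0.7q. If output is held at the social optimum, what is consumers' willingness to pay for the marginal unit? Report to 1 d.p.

Social marginal cost = private MC + MEC = 13.0 + 1.1q.
Set SMC = demand: 13.0 + 1.1q = 225.9 - 4.1q → q* = 40.9423.
Consumer price on the demand curve at q*: 225.9 − 4.1×40.9423 = 58.0366.

P = 58.0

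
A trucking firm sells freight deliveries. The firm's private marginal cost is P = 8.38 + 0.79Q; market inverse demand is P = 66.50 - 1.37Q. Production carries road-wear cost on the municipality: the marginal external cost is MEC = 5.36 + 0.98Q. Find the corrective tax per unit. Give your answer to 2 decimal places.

Social marginal cost = private MC + MEC = 13.74 + 1.77Q.
Set SMC = demand: 13.74 + 1.77Q = 66.50 - 1.37Q → Q* = 16.8025.
The Pigouvian tax equals MEC at Q*: 5.36 + 0.98×16.8025 = 21.8265.

tax = 21.83 per unit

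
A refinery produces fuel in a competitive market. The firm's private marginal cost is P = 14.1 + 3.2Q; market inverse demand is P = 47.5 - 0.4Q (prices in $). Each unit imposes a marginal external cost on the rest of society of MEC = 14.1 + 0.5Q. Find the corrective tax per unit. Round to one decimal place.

Social marginal cost = private MC + MEC = 28.2 + 3.7Q.
Set SMC = demand: 28.2 + 3.7Q = 47.5 - 0.4Q → Q* = 4.7073.
The Pigouvian tax equals MEC at Q*: 14.1 + 0.5×4.7073 = 16.4537.

tax = $16.5 per unit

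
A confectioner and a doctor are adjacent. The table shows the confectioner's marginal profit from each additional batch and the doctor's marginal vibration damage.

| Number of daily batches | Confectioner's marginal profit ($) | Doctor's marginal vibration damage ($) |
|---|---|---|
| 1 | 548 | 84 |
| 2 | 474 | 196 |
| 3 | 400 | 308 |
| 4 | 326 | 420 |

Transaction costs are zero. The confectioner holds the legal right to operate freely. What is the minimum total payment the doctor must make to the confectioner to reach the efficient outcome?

$326

Left alone the confectioner would choose level 4 (marginal profit stays positive).
Efficient level: k* = 3 (marginal profit ≥ marginal vibration damage through 3).
The doctor must at least cover the confectioner's forgone profit from cutting 4→3: 326 = 326.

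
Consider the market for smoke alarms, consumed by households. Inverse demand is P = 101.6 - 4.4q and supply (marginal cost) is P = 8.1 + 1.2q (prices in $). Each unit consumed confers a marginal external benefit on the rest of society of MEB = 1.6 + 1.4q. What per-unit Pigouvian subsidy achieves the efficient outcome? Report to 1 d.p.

Social marginal benefit = demand + MEB = 103.2 - 3.0q.
Set SMB = MC: 103.2 - 3.0q = 8.1 + 1.2q → q* = 22.6429.
The Pigouvian subsidy equals MEB at q*: 1.6 + 1.4×22.6429 = 33.3001.

subsidy = $33.3 per unit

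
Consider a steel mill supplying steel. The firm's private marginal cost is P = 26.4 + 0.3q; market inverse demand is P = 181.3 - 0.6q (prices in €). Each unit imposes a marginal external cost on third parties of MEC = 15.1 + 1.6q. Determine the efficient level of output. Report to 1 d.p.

q* = 55.9

Social marginal cost = private MC + MEC = 41.5 + 1.9q.
Set SMC = demand: 41.5 + 1.9q = 181.3 - 0.6q → q* = 55.9200.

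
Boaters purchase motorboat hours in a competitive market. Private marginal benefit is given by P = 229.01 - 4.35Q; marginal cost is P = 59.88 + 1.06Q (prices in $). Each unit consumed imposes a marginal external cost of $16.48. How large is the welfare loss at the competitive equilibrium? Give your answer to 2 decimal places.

Market equilibrium (private): 59.88 + 1.06Q = 229.01 - 4.35Q → Q_m = 31.2625.
Social marginal benefit = demand − MEC = 212.53 - 4.35Q.
Set SMB = MC: 212.53 - 4.35Q = 59.88 + 1.06Q → Q* = 28.2163.
The welfare-loss triangle has base |Q_m − Q*| and height MEC(Q_m) (the vertical gap between SMB and MC is zero at Q* and MEC at Q_m).
DWL = ½ × 3.0462 × 16.4800 = 25.1007.

DWL = $25.10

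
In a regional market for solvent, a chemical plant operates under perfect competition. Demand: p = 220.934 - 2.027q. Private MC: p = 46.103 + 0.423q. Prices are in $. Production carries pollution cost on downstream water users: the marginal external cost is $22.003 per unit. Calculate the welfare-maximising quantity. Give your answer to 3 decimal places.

Social marginal cost = private MC + MEC = 68.106 + 0.423q.
Set SMC = demand: 68.106 + 0.423q = 220.934 - 2.027q → q* = 62.3788.

q* = 62.379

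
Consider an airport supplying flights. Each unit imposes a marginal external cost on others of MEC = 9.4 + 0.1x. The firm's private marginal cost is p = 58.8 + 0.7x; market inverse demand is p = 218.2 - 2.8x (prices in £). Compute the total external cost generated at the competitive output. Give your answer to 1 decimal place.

£531.8

Market equilibrium (private): 58.8 + 0.7x = 218.2 - 2.8x → x_m = 45.5429.
Total external cost = ∫₀^{x_m} (9.4 + 0.1x) dx = 9.4×45.5429 + ½×0.1×45.5429² = 531.8110.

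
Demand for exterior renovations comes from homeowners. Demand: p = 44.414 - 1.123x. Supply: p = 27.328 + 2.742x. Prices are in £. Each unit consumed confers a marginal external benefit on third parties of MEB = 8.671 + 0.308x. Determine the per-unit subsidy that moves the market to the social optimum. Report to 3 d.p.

subsidy = £10.901 per unit

Social marginal benefit = demand + MEB = 53.085 - 0.815x.
Set SMB = MC: 53.085 - 0.815x = 27.328 + 2.742x → x* = 7.2412.
The Pigouvian subsidy equals MEB at x*: 8.671 + 0.308×7.2412 = 10.9013.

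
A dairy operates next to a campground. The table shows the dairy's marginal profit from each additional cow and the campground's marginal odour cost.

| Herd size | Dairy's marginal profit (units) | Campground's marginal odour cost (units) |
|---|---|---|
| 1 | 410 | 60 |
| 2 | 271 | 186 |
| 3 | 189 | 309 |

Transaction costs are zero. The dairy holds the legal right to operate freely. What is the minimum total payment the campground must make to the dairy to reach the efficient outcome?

189

Left alone the dairy would choose level 3 (marginal profit stays positive).
Efficient level: k* = 2 (marginal profit ≥ marginal odour cost through 2).
The campground must at least cover the dairy's forgone profit from cutting 3→2: 189 = 189.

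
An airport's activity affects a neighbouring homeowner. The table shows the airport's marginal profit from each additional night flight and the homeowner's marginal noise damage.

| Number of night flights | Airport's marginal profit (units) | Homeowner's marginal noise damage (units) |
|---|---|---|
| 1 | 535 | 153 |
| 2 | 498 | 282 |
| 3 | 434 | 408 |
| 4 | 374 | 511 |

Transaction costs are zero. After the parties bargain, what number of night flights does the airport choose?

3

Bargaining reaches the level where marginal profit last exceeds marginal noise damage.
That holds through level 3 (434 ≥ 408) but not at 4 (374 < 511).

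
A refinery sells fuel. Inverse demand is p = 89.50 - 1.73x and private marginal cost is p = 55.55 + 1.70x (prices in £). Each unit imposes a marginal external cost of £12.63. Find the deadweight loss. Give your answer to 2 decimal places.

DWL = £23.25

Market equilibrium (private): 55.55 + 1.70x = 89.50 - 1.73x → x_m = 9.8980.
Social marginal cost = private MC + MEC = 68.18 + 1.70x.
Set SMC = demand: 68.18 + 1.70x = 89.50 - 1.73x → x* = 6.2157.
The welfare-loss triangle has base |x_m − x*| and height MEC(x_m) (the vertical gap between SMC and demand is zero at x* and MEC at x_m).
DWL = ½ × 3.6823 × 12.6300 = 23.2537.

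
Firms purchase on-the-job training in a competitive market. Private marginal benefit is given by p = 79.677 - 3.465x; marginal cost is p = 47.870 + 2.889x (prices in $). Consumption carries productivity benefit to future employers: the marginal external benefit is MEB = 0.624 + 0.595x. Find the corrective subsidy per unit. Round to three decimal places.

Social marginal benefit = demand + MEB = 80.301 - 2.870x.
Set SMB = MC: 80.301 - 2.870x = 47.870 + 2.889x → x* = 5.6314.
The Pigouvian subsidy equals MEB at x*: 0.624 + 0.595×5.6314 = 3.9747.

subsidy = $3.975 per unit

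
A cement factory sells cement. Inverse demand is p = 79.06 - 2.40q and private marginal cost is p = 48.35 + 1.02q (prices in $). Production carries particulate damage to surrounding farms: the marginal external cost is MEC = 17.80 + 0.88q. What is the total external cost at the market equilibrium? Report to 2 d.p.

$195.31

Market equilibrium (private): 48.35 + 1.02q = 79.06 - 2.40q → q_m = 8.9795.
Total external cost = ∫₀^{q_m} (17.80 + 0.88q) dq = 17.80×8.9795 + ½×0.88×8.9795² = 195.3129.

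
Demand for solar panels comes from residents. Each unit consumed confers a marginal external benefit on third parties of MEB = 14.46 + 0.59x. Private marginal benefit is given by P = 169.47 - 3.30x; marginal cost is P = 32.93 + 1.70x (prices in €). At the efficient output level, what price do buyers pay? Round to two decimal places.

Social marginal benefit = demand + MEB = 183.93 - 2.71x.
Set SMB = MC: 183.93 - 2.71x = 32.93 + 1.70x → x* = 34.2404.
Consumer price on the demand curve at x*: 169.47 − 3.30×34.2404 = 56.4767.

P = €56.48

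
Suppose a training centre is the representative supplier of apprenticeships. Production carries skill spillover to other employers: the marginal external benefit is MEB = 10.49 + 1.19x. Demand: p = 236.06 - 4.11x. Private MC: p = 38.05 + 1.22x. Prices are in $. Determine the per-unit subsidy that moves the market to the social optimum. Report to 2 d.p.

Social marginal cost = private MC − MEB = 27.56 + 0.03x.
Set SMC = demand: 27.56 + 0.03x = 236.06 - 4.11x → x* = 50.3623.
The Pigouvian subsidy equals MEB at x*: 10.49 + 1.19×50.3623 = 70.4211.

subsidy = $70.42 per unit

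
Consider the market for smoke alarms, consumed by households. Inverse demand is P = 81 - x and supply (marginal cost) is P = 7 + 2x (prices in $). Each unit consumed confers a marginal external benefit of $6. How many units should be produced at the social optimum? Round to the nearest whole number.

Social marginal benefit = demand + MEB = 87 - x.
Set SMB = MC: 87 - x = 7 + 2x → x* = 26.6667.

x* = 27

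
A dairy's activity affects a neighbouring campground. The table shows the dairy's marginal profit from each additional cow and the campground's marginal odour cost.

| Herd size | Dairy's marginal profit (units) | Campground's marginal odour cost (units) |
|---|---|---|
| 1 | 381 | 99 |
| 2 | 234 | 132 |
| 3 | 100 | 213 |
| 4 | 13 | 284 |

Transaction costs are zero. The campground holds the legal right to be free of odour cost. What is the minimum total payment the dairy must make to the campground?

Efficient level: marginal profit ≥ marginal odour cost through level 2, so k* = 2.
With the campground holding the right, the dairy must at least compensate total damage at k*: 99 + 132 = 231.

231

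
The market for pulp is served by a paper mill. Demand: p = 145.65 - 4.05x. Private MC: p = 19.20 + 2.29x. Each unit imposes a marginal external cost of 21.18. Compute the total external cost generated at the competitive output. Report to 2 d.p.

422.43

Market equilibrium (private): 19.20 + 2.29x = 145.65 - 4.05x → x_m = 19.9448.
Total external cost = MEC × x_m = 21.18 × 19.9448 = 422.4309.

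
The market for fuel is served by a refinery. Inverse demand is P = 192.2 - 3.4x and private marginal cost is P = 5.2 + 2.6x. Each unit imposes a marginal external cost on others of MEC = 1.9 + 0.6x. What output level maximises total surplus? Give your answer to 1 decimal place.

Social marginal cost = private MC + MEC = 7.1 + 3.2x.
Set SMC = demand: 7.1 + 3.2x = 192.2 - 3.4x → x* = 28.0455.

x* = 28.0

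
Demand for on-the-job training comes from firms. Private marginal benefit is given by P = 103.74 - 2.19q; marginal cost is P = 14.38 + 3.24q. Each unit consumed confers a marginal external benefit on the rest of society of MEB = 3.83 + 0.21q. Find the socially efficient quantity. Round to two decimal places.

Social marginal benefit = demand + MEB = 107.57 - 1.98q.
Set SMB = MC: 107.57 - 1.98q = 14.38 + 3.24q → q* = 17.8525.

q* = 17.85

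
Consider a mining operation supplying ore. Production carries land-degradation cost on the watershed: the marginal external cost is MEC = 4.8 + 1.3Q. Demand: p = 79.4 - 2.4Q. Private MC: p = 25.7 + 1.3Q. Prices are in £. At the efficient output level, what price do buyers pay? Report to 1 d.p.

Social marginal cost = private MC + MEC = 30.5 + 2.6Q.
Set SMC = demand: 30.5 + 2.6Q = 79.4 - 2.4Q → Q* = 9.7800.
Consumer price on the demand curve at Q*: 79.4 − 2.4×9.7800 = 55.9280.

P = £55.9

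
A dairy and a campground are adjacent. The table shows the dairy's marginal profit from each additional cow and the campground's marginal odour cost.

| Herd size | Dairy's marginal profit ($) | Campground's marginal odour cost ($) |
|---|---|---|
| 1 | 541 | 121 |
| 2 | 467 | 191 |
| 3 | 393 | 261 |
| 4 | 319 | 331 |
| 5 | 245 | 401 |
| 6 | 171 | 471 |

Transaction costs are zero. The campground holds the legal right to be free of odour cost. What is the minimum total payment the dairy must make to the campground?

$573

Efficient level: marginal profit ≥ marginal odour cost through level 3, so k* = 3.
With the campground holding the right, the dairy must at least compensate total damage at k*: 121 + 191 + 261 = 573.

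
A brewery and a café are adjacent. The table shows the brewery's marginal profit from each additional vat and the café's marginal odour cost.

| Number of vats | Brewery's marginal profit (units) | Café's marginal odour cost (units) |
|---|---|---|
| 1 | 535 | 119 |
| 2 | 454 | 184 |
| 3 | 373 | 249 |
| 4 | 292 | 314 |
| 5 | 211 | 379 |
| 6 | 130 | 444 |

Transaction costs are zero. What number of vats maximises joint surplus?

3

Bargaining reaches the level where marginal profit last exceeds marginal odour cost.
That holds through level 3 (373 ≥ 249) but not at 4 (292 < 314).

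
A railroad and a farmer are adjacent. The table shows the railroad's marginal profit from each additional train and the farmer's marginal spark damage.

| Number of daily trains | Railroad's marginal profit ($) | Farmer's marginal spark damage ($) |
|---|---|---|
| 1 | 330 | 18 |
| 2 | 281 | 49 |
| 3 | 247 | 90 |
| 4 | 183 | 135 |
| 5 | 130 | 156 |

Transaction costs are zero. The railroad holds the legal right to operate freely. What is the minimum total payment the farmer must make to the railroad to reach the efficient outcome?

Left alone the railroad would choose level 5 (marginal profit stays positive).
Efficient level: k* = 4 (marginal profit ≥ marginal spark damage through 4).
The farmer must at least cover the railroad's forgone profit from cutting 5→4: 130 = 130.

$130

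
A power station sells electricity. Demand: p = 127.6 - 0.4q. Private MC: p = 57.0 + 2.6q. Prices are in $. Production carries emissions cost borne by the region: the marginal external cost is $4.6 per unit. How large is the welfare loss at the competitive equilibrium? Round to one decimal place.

Market equilibrium (private): 57.0 + 2.6q = 127.6 - 0.4q → q_m = 23.5333.
Social marginal cost = private MC + MEC = 61.6 + 2.6q.
Set SMC = demand: 61.6 + 2.6q = 127.6 - 0.4q → q* = 22.0000.
Height of the DWL triangle at q_m is SMC(q_m) − demand(q_m) = MEC(q_m) = 4.6000.
DWL = ½ × 1.5333 × 4.6000 = 3.5266.

DWL = $3.5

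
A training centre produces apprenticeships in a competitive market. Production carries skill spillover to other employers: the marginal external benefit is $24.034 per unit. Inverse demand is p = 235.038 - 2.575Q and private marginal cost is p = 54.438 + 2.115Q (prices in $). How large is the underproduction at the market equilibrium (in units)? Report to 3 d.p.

5.125 units

Market equilibrium (private): 54.438 + 2.115Q = 235.038 - 2.575Q → Q_m = 38.5075.
Social marginal cost = private MC − MEB = 30.404 + 2.115Q.
Set SMC = demand: 30.404 + 2.115Q = 235.038 - 2.575Q → Q* = 43.6320.
Gap = |38.5075 − 43.6320| = 5.1245.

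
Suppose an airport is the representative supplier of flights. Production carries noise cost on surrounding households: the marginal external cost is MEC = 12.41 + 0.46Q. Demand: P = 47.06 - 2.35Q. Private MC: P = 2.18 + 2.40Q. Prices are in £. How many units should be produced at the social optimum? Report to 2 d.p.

Q* = 6.23

Social marginal cost = private MC + MEC = 14.59 + 2.86Q.
Set SMC = demand: 14.59 + 2.86Q = 47.06 - 2.35Q → Q* = 6.2322.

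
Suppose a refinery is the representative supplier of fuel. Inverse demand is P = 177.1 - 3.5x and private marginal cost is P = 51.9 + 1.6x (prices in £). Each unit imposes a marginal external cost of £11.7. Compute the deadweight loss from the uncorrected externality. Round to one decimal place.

DWL = £13.4

Market equilibrium (private): 51.9 + 1.6x = 177.1 - 3.5x → x_m = 24.5490.
Social marginal cost = private MC + MEC = 63.6 + 1.6x.
Set SMC = demand: 63.6 + 1.6x = 177.1 - 3.5x → x* = 22.2549.
Between x* and x_m the wedge SMC − demand runs linearly from 0 to MEC(x_m), so the loss is a triangle.
DWL = ½ × 2.2941 × 11.7000 = 13.4205.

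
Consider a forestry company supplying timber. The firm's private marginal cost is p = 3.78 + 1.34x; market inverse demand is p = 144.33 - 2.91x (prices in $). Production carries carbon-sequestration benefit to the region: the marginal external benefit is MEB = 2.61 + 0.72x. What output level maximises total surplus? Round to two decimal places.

Social marginal cost = private MC − MEB = 1.17 + 0.62x.
Set SMC = demand: 1.17 + 0.62x = 144.33 - 2.91x → x* = 40.5552.

x* = 40.56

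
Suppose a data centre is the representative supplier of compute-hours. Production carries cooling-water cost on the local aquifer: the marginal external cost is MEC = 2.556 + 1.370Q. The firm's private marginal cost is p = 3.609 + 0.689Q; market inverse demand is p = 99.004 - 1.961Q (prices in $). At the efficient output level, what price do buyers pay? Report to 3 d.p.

P = $53.716

Social marginal cost = private MC + MEC = 6.165 + 2.059Q.
Set SMC = demand: 6.165 + 2.059Q = 99.004 - 1.961Q → Q* = 23.0943.
Consumer price on the demand curve at Q*: 99.004 − 1.961×23.0943 = 53.7161.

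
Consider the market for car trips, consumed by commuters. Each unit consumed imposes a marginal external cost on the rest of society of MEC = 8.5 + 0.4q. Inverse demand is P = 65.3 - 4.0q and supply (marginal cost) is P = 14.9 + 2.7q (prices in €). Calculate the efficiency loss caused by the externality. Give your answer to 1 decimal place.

DWL = €9.3

Market equilibrium (private): 14.9 + 2.7q = 65.3 - 4.0q → q_m = 7.5224.
Social marginal benefit = demand − MEC = 56.8 - 4.4q.
Set SMB = MC: 56.8 - 4.4q = 14.9 + 2.7q → q* = 5.9014.
Between q* and q_m the wedge MC − SMB runs linearly from 0 to MEC(q_m), so the loss is a triangle.
DWL = ½ × 1.6210 × 11.5090 = 9.3280.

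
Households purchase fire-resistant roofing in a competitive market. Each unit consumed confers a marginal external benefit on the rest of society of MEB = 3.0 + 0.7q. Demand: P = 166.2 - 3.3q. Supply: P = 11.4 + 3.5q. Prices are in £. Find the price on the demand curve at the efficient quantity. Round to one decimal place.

Social marginal benefit = demand + MEB = 169.2 - 2.6q.
Set SMB = MC: 169.2 - 2.6q = 11.4 + 3.5q → q* = 25.8689.
Consumer price on the demand curve at q*: 166.2 − 3.3×25.8689 = 80.8326.

P = £80.8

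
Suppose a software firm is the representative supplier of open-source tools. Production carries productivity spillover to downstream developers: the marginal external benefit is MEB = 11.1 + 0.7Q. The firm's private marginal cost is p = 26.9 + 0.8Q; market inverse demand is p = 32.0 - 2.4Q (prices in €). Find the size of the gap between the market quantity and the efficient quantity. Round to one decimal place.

4.9 units

Market equilibrium (private): 26.9 + 0.8Q = 32.0 - 2.4Q → Q_m = 1.5938.
Social marginal cost = private MC − MEB = 15.8 + 0.1Q.
Set SMC = demand: 15.8 + 0.1Q = 32.0 - 2.4Q → Q* = 6.4800.
Gap = |1.5938 − 6.4800| = 4.8862.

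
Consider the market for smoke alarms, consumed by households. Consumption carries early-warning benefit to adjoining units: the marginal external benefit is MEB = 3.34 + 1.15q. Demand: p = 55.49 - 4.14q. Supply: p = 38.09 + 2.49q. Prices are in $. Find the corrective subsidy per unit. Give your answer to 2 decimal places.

Social marginal benefit = demand + MEB = 58.83 - 2.99q.
Set SMB = MC: 58.83 - 2.99q = 38.09 + 2.49q → q* = 3.7847.
The Pigouvian subsidy equals MEB at q*: 3.34 + 1.15×3.7847 = 7.6924.

subsidy = $7.69 per unit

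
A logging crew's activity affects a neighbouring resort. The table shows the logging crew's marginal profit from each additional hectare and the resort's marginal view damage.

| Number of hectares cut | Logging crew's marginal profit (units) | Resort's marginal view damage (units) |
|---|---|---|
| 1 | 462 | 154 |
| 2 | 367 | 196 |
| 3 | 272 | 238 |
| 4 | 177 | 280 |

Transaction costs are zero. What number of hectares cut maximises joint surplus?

Bargaining reaches the level where marginal profit last exceeds marginal view damage.
That holds through level 3 (272 ≥ 238) but not at 4 (177 < 280).

3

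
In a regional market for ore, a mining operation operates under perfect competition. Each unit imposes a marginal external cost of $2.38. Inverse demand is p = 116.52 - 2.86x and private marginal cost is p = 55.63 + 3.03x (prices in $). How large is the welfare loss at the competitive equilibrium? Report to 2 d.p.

Market equilibrium (private): 55.63 + 3.03x = 116.52 - 2.86x → x_m = 10.3379.
Social marginal cost = private MC + MEC = 58.01 + 3.03x.
Set SMC = demand: 58.01 + 3.03x = 116.52 - 2.86x → x* = 9.9338.
The loss is the area between SMC and demand from x* to x_m; with linear curves that's a triangle of height MEC(x_m).
DWL = ½ × 0.4041 × 2.3800 = 0.4809.

DWL = $0.48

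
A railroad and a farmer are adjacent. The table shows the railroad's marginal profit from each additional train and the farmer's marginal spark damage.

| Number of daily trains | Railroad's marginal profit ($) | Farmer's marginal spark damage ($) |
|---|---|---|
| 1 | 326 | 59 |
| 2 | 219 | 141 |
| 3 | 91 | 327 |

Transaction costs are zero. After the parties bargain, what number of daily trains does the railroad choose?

Bargaining reaches the level where marginal profit last exceeds marginal spark damage.
That holds through level 2 (219 ≥ 141) but not at 3 (91 < 327).

2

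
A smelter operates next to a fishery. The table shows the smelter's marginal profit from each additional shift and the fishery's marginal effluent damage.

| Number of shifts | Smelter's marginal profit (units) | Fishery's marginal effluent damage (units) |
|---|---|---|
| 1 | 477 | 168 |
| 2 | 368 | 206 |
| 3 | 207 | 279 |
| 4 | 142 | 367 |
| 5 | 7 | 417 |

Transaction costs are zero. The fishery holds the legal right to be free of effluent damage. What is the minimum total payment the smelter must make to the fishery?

Efficient level: marginal profit ≥ marginal effluent damage through level 2, so k* = 2.
With the fishery holding the right, the smelter must at least compensate total damage at k*: 168 + 206 = 374.

374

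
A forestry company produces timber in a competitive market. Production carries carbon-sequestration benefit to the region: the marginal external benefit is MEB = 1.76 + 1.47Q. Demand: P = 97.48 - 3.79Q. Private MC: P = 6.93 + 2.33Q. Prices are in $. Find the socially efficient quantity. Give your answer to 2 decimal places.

Social marginal cost = private MC − MEB = 5.17 + 0.86Q.
Set SMC = demand: 5.17 + 0.86Q = 97.48 - 3.79Q → Q* = 19.8516.

Q* = 19.85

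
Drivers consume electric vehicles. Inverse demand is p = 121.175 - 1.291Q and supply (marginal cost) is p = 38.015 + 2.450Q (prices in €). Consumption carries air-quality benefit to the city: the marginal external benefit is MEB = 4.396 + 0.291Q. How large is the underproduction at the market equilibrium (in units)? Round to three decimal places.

Market equilibrium (private): 38.015 + 2.450Q = 121.175 - 1.291Q → Q_m = 22.2294.
Social marginal benefit = demand + MEB = 125.571 - Q.
Set SMB = MC: 125.571 - Q = 38.015 + 2.450Q → Q* = 25.3786.
Gap = |22.2294 − 25.3786| = 3.1492.

3.149 units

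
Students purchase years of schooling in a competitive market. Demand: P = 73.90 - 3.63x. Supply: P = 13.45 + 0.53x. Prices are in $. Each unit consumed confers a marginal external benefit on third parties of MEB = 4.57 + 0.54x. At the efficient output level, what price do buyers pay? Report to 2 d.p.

Social marginal benefit = demand + MEB = 78.47 - 3.09x.
Set SMB = MC: 78.47 - 3.09x = 13.45 + 0.53x → x* = 17.9613.
Consumer price on the demand curve at x*: 73.90 − 3.63×17.9613 = 8.7005.

P = $8.70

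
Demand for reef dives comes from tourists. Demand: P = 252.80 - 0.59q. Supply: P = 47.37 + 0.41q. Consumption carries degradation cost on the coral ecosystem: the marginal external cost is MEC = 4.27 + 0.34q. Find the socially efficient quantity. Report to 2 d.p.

q* = 150.12

Social marginal benefit = demand − MEC = 248.53 - 0.93q.
Set SMB = MC: 248.53 - 0.93q = 47.37 + 0.41q → q* = 150.1194.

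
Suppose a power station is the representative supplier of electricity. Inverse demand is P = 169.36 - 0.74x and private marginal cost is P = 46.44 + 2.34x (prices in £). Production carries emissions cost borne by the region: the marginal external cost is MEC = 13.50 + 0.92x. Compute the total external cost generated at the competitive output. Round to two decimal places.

Market equilibrium (private): 46.44 + 2.34x = 169.36 - 0.74x → x_m = 39.9091.
Total external cost = ∫₀^{x_m} (13.50 + 0.92x) dx = 13.50×39.9091 + ½×0.92×39.9091² = 1271.4315.

£1271.43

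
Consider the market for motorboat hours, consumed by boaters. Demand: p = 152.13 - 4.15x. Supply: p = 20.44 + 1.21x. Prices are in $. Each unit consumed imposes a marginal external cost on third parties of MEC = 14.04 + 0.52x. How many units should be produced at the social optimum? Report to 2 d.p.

x* = 20.01

Social marginal benefit = demand − MEC = 138.09 - 4.67x.
Set SMB = MC: 138.09 - 4.67x = 20.44 + 1.21x → x* = 20.0085.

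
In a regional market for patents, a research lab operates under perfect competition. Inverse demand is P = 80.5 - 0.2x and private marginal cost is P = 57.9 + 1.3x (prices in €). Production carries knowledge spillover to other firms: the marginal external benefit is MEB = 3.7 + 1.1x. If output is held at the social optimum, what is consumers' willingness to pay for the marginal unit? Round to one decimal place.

P = €67.4

Social marginal cost = private MC − MEB = 54.2 + 0.2x.
Set SMC = demand: 54.2 + 0.2x = 80.5 - 0.2x → x* = 65.7500.
Consumer price on the demand curve at x*: 80.5 − 0.2×65.7500 = 67.3500.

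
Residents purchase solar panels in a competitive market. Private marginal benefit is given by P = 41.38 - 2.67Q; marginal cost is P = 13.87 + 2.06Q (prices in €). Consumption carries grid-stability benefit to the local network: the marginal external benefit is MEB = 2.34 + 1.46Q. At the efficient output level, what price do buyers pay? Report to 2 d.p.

P = €17.01

Social marginal benefit = demand + MEB = 43.72 - 1.21Q.
Set SMB = MC: 43.72 - 1.21Q = 13.87 + 2.06Q → Q* = 9.1284.
Consumer price on the demand curve at Q*: 41.38 − 2.67×9.1284 = 17.0072.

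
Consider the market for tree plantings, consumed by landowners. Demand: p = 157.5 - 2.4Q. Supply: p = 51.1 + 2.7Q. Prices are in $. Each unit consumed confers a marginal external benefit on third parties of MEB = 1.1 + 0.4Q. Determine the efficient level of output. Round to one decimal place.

Social marginal benefit = demand + MEB = 158.6 - 2.0Q.
Set SMB = MC: 158.6 - 2.0Q = 51.1 + 2.7Q → Q* = 22.8723.

Q* = 22.9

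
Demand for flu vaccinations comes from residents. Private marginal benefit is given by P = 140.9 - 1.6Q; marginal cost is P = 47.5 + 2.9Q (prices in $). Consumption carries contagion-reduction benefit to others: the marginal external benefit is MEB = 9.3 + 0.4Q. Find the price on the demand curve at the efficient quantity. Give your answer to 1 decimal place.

Social marginal benefit = demand + MEB = 150.2 - 1.2Q.
Set SMB = MC: 150.2 - 1.2Q = 47.5 + 2.9Q → Q* = 25.0488.
Consumer price on the demand curve at Q*: 140.9 − 1.6×25.0488 = 100.8219.

P = $100.8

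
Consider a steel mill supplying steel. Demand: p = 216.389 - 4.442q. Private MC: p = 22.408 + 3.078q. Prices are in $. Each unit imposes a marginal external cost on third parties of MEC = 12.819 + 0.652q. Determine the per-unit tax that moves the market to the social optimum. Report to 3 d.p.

Social marginal cost = private MC + MEC = 35.227 + 3.730q.
Set SMC = demand: 35.227 + 3.730q = 216.389 - 4.442q → q* = 22.1686.
The Pigouvian tax equals MEC at q*: 12.819 + 0.652×22.1686 = 27.2729.

tax = $27.273 per unit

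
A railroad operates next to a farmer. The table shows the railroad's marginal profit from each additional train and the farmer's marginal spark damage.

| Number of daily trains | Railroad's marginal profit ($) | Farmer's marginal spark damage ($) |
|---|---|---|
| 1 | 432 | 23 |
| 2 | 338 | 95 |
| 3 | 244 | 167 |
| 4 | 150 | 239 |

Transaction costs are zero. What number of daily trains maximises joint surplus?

Bargaining reaches the level where marginal profit last exceeds marginal spark damage.
That holds through level 3 (244 ≥ 167) but not at 4 (150 < 239).

3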